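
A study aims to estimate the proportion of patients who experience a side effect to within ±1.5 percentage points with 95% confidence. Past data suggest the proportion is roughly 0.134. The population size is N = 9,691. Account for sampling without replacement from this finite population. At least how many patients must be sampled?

For a proportion with margin E = 0.015 at 95% confidence, z = 1.960.
n = p̂(1−p̂)(z/E)² = 0.134 × 0.866 × (1.960/0.015)² = 1981.31 — call this n₀.
Finite-population correction with N = 9,691: n = n₀ / (1 + (n₀−1)/N) = 1981.31 / 1.204 = 1645.61
Round up: n = 1646.

n = 1646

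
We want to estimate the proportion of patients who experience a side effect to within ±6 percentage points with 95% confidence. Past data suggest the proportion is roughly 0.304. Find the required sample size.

226

For a proportion with margin E = 0.06 at 95% confidence, z = 1.960.
n = p̂(1−p̂)(z/E)² = 0.304 × 0.696 × (1.960/0.06)² = 225.78
Round up: n = 226.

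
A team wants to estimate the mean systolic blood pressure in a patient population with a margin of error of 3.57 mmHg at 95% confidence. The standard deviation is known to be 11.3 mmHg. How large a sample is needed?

n = 39

For a mean, the margin of error is E = z·σ/√n, so n = (zσ/E)².
At 95% confidence, z = 1.960.
n = (1.960 × 11.3 / 3.57)² = 38.49
Round up: n = 39.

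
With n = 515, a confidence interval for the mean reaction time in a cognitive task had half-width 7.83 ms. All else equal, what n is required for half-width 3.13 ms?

n = 3223

Margin of error scales as 1/√n, so n₂ = n₁·(E₁/E₂)².
n₂ = 515 × (7.83/3.13)² = 515 × 6.258 = 3222.87
Round up: n₂ = 3223.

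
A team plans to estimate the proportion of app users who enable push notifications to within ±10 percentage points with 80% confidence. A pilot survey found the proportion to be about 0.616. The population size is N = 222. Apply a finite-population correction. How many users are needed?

n = 34

For a proportion with margin E = 0.1 at 80% confidence, z = 1.282.
n = p̂(1−p̂)(z/E)² = 0.616 × 0.384 × (1.282/0.1)² = 38.88 — call this n₀.
Finite-population correction with N = 222: n = n₀ / (1 + (n₀−1)/N) = 38.88 / 1.171 = 33.20
Round up: n = 34.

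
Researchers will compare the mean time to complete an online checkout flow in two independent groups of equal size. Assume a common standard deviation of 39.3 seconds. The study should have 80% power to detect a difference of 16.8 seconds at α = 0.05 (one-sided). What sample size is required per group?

For two equal groups, n per group = 2·((z_α + z_β)·σ/δ)².
z_α = 1.645; z_β = 0.842 (power 80%).
n = 2 × (2.487 × 39.3 / 16.8)² = 2 × 33.85 = 67.70
Round up: n = 68 per group.

68 per group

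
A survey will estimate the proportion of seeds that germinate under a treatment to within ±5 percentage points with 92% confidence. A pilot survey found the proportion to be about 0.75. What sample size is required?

For a proportion with margin E = 0.05 at 92% confidence, z = 1.751.
n = p̂(1−p̂)(z/E)² = 0.75 × 0.25 × (1.751/0.05)² = 229.95
Round up: n = 230.

230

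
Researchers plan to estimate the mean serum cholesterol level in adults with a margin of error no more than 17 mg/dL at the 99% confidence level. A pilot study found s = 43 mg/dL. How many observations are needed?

43

For a mean, the margin of error is E = z·σ/√n, so n = (zσ/E)².
At 99% confidence, z = 2.576.
n = (2.576 × 43 / 17)² = 42.46
Round up: n = 43.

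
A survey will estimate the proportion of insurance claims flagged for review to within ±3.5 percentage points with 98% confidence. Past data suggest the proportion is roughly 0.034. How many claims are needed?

For a proportion with margin E = 0.035 at 98% confidence, z = 2.326.
n = p̂(1−p̂)(z/E)² = 0.034 × 0.966 × (2.326/0.035)² = 145.06
Round up: n = 146.

146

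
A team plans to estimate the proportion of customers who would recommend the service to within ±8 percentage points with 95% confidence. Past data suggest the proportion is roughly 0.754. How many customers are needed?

For a proportion with margin E = 0.08 at 95% confidence, z = 1.960.
n = p̂(1−p̂)(z/E)² = 0.754 × 0.246 × (1.960/0.08)² = 111.34
Round up: n = 112.

112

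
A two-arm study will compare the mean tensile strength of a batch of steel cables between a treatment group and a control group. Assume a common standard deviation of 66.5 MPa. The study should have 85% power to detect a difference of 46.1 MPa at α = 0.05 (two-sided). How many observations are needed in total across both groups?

For two equal groups, n per group = 2·((z_{α/2} + z_β)·σ/δ)².
z_{α/2} = 1.960; z_β = 1.036 (power 85%).
n = 2 × (2.996 × 66.5 / 46.1)² = 2 × 18.68 = 37.36
Round up: n = 38 per group.
Total across both groups: 2 × 38 = 76.

76 total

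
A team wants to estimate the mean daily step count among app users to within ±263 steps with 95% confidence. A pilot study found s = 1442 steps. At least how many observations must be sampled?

For a mean, the margin of error is E = z·σ/√n, so n = (zσ/E)².
At 95% confidence, z = 1.960.
n = (1.960 × 1442 / 263)² = 115.49
Round up: n = 116.

116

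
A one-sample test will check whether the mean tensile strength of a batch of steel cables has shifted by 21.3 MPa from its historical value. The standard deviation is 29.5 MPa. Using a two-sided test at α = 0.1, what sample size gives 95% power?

21

For a one-sample z-test, n = ((z_{α/2} + z_β)·σ/δ)².
z_{α/2} = 1.645 (two-sided α = 0.1); z_β = 1.645 (power 95% → β = 0.05).
n = (3.290 × 29.5 / 21.3)² = 20.76
Round up: n = 21.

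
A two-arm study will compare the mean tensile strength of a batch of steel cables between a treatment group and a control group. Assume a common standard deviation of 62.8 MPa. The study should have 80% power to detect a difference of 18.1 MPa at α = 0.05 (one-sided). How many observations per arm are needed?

For two equal groups, n per group = 2·((z_α + z_β)·σ/δ)².
z_α = 1.645; z_β = 0.842 (power 80%).
n = 2 × (2.487 × 62.8 / 18.1)² = 2 × 74.46 = 148.92
Round up: n = 149 per group.

149 per group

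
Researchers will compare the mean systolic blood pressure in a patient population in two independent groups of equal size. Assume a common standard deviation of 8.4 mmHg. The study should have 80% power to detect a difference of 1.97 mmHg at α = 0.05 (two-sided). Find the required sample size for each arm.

286 per group

For two equal groups, n per group = 2·((z_{α/2} + z_β)·σ/δ)².
z_{α/2} = 1.960; z_β = 0.842 (power 80%).
n = 2 × (2.802 × 8.4 / 1.97)² = 2 × 142.75 = 285.50
Round up: n = 286 per group.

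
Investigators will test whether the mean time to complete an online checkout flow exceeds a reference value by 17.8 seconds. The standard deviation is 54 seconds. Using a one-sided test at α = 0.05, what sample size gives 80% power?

For a one-sample z-test, n = ((z_α + z_β)·σ/δ)².
z_α = 1.645 (one-sided α = 0.05); z_β = 0.842 (power 80% → β = 0.2).
n = (2.487 × 54 / 17.8)² = 56.92
Round up: n = 57.

57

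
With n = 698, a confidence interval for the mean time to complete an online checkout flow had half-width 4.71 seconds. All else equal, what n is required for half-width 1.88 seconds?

Margin of error scales as 1/√n, so n₂ = n₁·(E₁/E₂)².
n₂ = 698 × (4.71/1.88)² = 698 × 6.277 = 4381.35
Round up: n₂ = 4382.

4382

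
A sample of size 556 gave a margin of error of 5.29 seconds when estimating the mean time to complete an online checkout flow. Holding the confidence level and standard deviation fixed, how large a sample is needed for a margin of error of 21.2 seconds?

n = 35

Margin of error scales as 1/√n, so n₂ = n₁·(E₁/E₂)².
n₂ = 556 × (5.29/21.2)² = 556 × 0.06226 = 34.62
Round up: n₂ = 35.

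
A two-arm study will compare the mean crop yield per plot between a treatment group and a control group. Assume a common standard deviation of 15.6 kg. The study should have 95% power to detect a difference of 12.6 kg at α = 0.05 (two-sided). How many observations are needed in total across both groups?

For two equal groups, n per group = 2·((z_{α/2} + z_β)·σ/δ)².
z_{α/2} = 1.960; z_β = 1.645 (power 95%).
n = 2 × (3.605 × 15.6 / 12.6)² = 2 × 19.92 = 39.84
Round up: n = 40 per group.
Total across both groups: 2 × 40 = 80.

80 total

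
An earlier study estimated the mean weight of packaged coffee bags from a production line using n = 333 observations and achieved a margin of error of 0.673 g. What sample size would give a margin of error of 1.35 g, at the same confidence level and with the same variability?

83

Margin of error scales as 1/√n, so n₂ = n₁·(E₁/E₂)².
n₂ = 333 × (0.673/1.35)² = 333 × 0.2485 = 82.75
Round up: n₂ = 83.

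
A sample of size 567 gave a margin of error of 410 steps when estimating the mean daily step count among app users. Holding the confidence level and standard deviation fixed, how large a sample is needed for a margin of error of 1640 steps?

Margin of error scales as 1/√n, so n₂ = n₁·(E₁/E₂)².
n₂ = 567 × (410/1640)² = 567 × 0.0625 = 35.44
Round up: n₂ = 36.

36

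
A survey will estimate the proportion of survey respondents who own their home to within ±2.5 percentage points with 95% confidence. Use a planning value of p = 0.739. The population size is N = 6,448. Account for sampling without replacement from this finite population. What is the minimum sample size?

For a proportion with margin E = 0.025 at 95% confidence, z = 1.960.
n = p̂(1−p̂)(z/E)² = 0.739 × 0.261 × (1.960/0.025)² = 1185.54 — call this n₀.
Finite-population correction with N = 6,448: n = n₀ / (1 + (n₀−1)/N) = 1185.54 / 1.184 = 1001.30
Round up: n = 1002.

1002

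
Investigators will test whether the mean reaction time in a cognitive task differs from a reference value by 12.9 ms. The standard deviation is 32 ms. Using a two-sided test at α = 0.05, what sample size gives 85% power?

56

For a one-sample z-test, n = ((z_{α/2} + z_β)·σ/δ)².
z_{α/2} = 1.960 (two-sided α = 0.05); z_β = 1.036 (power 85% → β = 0.15).
n = (2.996 × 32 / 12.9)² = 55.23
Round up: n = 56.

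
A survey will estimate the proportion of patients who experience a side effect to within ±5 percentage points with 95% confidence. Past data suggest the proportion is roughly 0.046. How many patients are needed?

n = 68

For a proportion with margin E = 0.05 at 95% confidence, z = 1.960.
n = p̂(1−p̂)(z/E)² = 0.046 × 0.954 × (1.960/0.05)² = 67.43
Round up: n = 68.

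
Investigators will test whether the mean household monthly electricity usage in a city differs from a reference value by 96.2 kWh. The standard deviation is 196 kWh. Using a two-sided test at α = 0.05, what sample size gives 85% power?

38

For a one-sample z-test, n = ((z_{α/2} + z_β)·σ/δ)².
z_{α/2} = 1.960 (two-sided α = 0.05); z_β = 1.036 (power 85% → β = 0.15).
n = (2.996 × 196 / 96.2)² = 37.26
Round up: n = 38.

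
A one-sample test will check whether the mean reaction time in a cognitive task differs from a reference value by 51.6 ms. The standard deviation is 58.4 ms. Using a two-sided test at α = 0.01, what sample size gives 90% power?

20

For a one-sample z-test, n = ((z_{α/2} + z_β)·σ/δ)².
z_{α/2} = 2.576 (two-sided α = 0.01); z_β = 1.282 (power 90% → β = 0.1).
n = (3.858 × 58.4 / 51.6)² = 19.07
Round up: n = 20.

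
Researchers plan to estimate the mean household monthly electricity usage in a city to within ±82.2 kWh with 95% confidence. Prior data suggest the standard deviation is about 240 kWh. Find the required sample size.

For a mean, the margin of error is E = z·σ/√n, so n = (zσ/E)².
At 95% confidence, z = 1.960.
n = (1.960 × 240 / 82.2)² = 32.75
Round up: n = 33.

33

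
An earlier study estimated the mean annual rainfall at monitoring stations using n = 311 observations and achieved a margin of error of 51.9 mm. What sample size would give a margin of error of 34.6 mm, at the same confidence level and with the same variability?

700

Margin of error scales as 1/√n, so n₂ = n₁·(E₁/E₂)².
n₂ = 311 × (51.9/34.6)² = 311 × 2.25 = 699.75
Round up: n₂ = 700.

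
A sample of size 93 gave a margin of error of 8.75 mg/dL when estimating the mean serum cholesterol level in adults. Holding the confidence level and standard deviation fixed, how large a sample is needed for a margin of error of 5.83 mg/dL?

Margin of error scales as 1/√n, so n₂ = n₁·(E₁/E₂)².
n₂ = 93 × (8.75/5.83)² = 93 × 2.253 = 209.53
Round up: n₂ = 210.

210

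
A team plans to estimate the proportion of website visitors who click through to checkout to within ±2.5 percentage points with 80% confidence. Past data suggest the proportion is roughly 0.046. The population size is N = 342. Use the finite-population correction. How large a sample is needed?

87

For a proportion with margin E = 0.025 at 80% confidence, z = 1.282.
n = p̂(1−p̂)(z/E)² = 0.046 × 0.954 × (1.282/0.025)² = 115.40 — call this n₀.
Finite-population correction with N = 342: n = n₀ / (1 + (n₀−1)/N) = 115.40 / 1.335 = 86.44
Round up: n = 87.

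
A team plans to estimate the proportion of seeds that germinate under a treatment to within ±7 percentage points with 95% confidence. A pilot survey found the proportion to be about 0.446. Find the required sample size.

For a proportion with margin E = 0.07 at 95% confidence, z = 1.960.
n = p̂(1−p̂)(z/E)² = 0.446 × 0.554 × (1.960/0.07)² = 193.71
Round up: n = 194.

n = 194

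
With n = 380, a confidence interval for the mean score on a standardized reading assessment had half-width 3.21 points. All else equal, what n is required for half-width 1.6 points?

1530

Margin of error scales as 1/√n, so n₂ = n₁·(E₁/E₂)².
n₂ = 380 × (3.21/1.6)² = 380 × 4.025 = 1529.50
Round up: n₂ = 1530.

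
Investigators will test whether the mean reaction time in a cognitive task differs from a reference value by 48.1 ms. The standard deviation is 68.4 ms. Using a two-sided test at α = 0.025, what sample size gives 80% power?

For a one-sample z-test, n = ((z_{α/2} + z_β)·σ/δ)².
z_{α/2} = 2.241 (two-sided α = 0.025); z_β = 0.842 (power 80% → β = 0.2).
n = (3.083 × 68.4 / 48.1)² = 19.22
Round up: n = 20.

20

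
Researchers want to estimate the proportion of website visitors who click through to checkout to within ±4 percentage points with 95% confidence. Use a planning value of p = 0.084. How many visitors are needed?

185

For a proportion with margin E = 0.04 at 95% confidence, z = 1.960.
n = p̂(1−p̂)(z/E)² = 0.084 × 0.916 × (1.960/0.04)² = 184.74
Round up: n = 185.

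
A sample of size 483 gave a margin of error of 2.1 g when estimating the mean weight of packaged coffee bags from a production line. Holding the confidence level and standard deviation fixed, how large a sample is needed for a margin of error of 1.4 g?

Margin of error scales as 1/√n, so n₂ = n₁·(E₁/E₂)².
n₂ = 483 × (2.1/1.4)² = 483 × 2.25 = 1086.75
Round up: n₂ = 1087.

n = 1087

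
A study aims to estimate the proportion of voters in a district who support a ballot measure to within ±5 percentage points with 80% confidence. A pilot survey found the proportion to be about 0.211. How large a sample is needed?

For a proportion with margin E = 0.05 at 80% confidence, z = 1.282.
n = p̂(1−p̂)(z/E)² = 0.211 × 0.789 × (1.282/0.05)² = 109.44
Round up: n = 110.

110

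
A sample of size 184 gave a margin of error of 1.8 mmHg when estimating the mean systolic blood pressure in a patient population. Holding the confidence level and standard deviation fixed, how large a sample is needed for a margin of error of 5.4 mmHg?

21

Margin of error scales as 1/√n, so n₂ = n₁·(E₁/E₂)².
n₂ = 184 × (1.8/5.4)² = 184 × 0.1111 = 20.44
Round up: n₂ = 21.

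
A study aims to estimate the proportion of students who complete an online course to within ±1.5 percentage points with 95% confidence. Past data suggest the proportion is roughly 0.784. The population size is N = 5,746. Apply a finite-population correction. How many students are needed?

For a proportion with margin E = 0.015 at 95% confidence, z = 1.960.
n = p̂(1−p̂)(z/E)² = 0.784 × 0.216 × (1.960/0.015)² = 2891.34 — call this n₀.
Finite-population correction with N = 5,746: n = n₀ / (1 + (n₀−1)/N) = 2891.34 / 1.503 = 1923.71
Round up: n = 1924.

n = 1924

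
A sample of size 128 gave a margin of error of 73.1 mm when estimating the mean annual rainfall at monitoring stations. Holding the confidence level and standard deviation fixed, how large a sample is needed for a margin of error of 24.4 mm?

Margin of error scales as 1/√n, so n₂ = n₁·(E₁/E₂)².
n₂ = 128 × (73.1/24.4)² = 128 × 8.975 = 1148.80
Round up: n₂ = 1149.

1149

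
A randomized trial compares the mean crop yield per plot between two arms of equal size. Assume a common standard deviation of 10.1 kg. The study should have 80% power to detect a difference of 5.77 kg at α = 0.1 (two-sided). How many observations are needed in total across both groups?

76 total

For two equal groups, n per group = 2·((z_{α/2} + z_β)·σ/δ)².
z_{α/2} = 1.645; z_β = 0.842 (power 80%).
n = 2 × (2.487 × 10.1 / 5.77)² = 2 × 18.95 = 37.90
Round up: n = 38 per group.
Total across both groups: 2 × 38 = 76.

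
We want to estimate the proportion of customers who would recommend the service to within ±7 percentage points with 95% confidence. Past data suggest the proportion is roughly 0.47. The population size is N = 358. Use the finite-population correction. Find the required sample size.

n = 127

For a proportion with margin E = 0.07 at 95% confidence, z = 1.960.
n = p̂(1−p̂)(z/E)² = 0.47 × 0.53 × (1.960/0.07)² = 195.29 — call this n₀.
Finite-population correction with N = 358: n = n₀ / (1 + (n₀−1)/N) = 195.29 / 1.543 = 126.57
Round up: n = 127.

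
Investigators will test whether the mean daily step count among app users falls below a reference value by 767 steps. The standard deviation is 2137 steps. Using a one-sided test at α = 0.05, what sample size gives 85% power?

n = 56

For a one-sample z-test, n = ((z_α + z_β)·σ/δ)².
z_α = 1.645 (one-sided α = 0.05); z_β = 1.036 (power 85% → β = 0.15).
n = (2.681 × 2137 / 767)² = 55.80
Round up: n = 56.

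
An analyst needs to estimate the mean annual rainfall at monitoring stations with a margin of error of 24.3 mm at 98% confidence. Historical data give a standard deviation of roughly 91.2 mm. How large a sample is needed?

n = 77

For a mean, the margin of error is E = z·σ/√n, so n = (zσ/E)².
At 98% confidence, z = 2.326.
n = (2.326 × 91.2 / 24.3)² = 76.21
Round up: n = 77.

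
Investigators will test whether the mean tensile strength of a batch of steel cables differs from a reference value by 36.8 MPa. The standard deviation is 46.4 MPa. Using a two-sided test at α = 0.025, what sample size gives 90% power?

For a one-sample z-test, n = ((z_{α/2} + z_β)·σ/δ)².
z_{α/2} = 2.241 (two-sided α = 0.025); z_β = 1.282 (power 90% → β = 0.1).
n = (3.523 × 46.4 / 36.8)² = 19.73
Round up: n = 20.

20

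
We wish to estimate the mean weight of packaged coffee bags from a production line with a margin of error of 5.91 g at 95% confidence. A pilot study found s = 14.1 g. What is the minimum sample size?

22

For a mean, the margin of error is E = z·σ/√n, so n = (zσ/E)².
At 95% confidence, z = 1.960.
n = (1.960 × 14.1 / 5.91)² = 21.87
Round up: n = 22.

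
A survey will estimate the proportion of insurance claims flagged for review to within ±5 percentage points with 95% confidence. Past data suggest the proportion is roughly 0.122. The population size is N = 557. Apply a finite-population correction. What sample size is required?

For a proportion with margin E = 0.05 at 95% confidence, z = 1.960.
n = p̂(1−p̂)(z/E)² = 0.122 × 0.878 × (1.960/0.05)² = 164.60 — call this n₀.
Finite-population correction with N = 557: n = n₀ / (1 + (n₀−1)/N) = 164.60 / 1.294 = 127.20
Round up: n = 128.

n = 128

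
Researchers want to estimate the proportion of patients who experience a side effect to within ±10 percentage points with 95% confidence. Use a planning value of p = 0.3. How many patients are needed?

For a proportion with margin E = 0.1 at 95% confidence, z = 1.960.
n = p̂(1−p̂)(z/E)² = 0.3 × 0.7 × (1.960/0.1)² = 80.67
Round up: n = 81.

81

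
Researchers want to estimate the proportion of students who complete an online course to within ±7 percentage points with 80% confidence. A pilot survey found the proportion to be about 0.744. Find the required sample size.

For a proportion with margin E = 0.07 at 80% confidence, z = 1.282.
n = p̂(1−p̂)(z/E)² = 0.744 × 0.256 × (1.282/0.07)² = 63.88
Round up: n = 64.

64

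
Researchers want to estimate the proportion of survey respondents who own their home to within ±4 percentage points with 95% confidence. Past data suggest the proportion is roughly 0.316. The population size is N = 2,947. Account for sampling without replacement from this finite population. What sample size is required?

For a proportion with margin E = 0.04 at 95% confidence, z = 1.960.
n = p̂(1−p̂)(z/E)² = 0.316 × 0.684 × (1.960/0.04)² = 518.96 — call this n₀.
Finite-population correction with N = 2,947: n = n₀ / (1 + (n₀−1)/N) = 518.96 / 1.176 = 441.29
Round up: n = 442.

442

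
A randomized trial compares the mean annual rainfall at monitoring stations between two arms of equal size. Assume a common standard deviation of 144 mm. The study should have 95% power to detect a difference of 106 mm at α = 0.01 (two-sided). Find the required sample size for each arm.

66 per group

For two equal groups, n per group = 2·((z_{α/2} + z_β)·σ/δ)².
z_{α/2} = 2.576; z_β = 1.645 (power 95%).
n = 2 × (4.221 × 144 / 106)² = 2 × 32.88 = 65.76
Round up: n = 66 per group.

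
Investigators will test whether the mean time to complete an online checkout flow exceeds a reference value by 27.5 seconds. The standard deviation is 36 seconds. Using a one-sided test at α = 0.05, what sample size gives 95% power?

19

For a one-sample z-test, n = ((z_α + z_β)·σ/δ)².
z_α = 1.645 (one-sided α = 0.05); z_β = 1.645 (power 95% → β = 0.05).
n = (3.290 × 36 / 27.5)² = 18.55
Round up: n = 19.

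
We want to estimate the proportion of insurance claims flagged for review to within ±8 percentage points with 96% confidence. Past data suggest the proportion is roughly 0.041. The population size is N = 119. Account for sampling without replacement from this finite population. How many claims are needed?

22

For a proportion with margin E = 0.08 at 96% confidence, z = 2.054.
n = p̂(1−p̂)(z/E)² = 0.041 × 0.959 × (2.054/0.08)² = 25.92 — call this n₀.
Finite-population correction with N = 119: n = n₀ / (1 + (n₀−1)/N) = 25.92 / 1.209 = 21.44
Round up: n = 22.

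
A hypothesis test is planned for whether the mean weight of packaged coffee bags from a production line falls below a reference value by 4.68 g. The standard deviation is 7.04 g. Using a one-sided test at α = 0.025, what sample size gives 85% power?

For a one-sample z-test, n = ((z_α + z_β)·σ/δ)².
z_α = 1.960 (one-sided α = 0.025); z_β = 1.036 (power 85% → β = 0.15).
n = (2.996 × 7.04 / 4.68)² = 20.31
Round up: n = 21.

21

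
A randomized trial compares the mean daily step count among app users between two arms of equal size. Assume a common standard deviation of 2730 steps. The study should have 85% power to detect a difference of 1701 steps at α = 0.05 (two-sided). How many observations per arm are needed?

47 per group

For two equal groups, n per group = 2·((z_{α/2} + z_β)·σ/δ)².
z_{α/2} = 1.960; z_β = 1.036 (power 85%).
n = 2 × (2.996 × 2730 / 1701)² = 2 × 23.12 = 46.24
Round up: n = 47 per group.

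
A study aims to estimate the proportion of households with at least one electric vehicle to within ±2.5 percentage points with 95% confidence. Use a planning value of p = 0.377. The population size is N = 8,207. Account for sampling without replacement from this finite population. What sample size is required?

For a proportion with margin E = 0.025 at 95% confidence, z = 1.960.
n = p̂(1−p̂)(z/E)² = 0.377 × 0.623 × (1.960/0.025)² = 1443.65 — call this n₀.
Finite-population correction with N = 8,207: n = n₀ / (1 + (n₀−1)/N) = 1443.65 / 1.176 = 1227.59
Round up: n = 1228.

n = 1228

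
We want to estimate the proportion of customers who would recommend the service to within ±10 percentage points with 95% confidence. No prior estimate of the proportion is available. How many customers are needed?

97

For a proportion with margin E = 0.1 at 95% confidence, z = 1.960.
With no prior estimate, use p = 0.5, which maximizes p(1−p) at 0.25.
n = 0.25 × (z/E)² = 0.25 × (1.960/0.1)² = 96.04
Round up: n = 97.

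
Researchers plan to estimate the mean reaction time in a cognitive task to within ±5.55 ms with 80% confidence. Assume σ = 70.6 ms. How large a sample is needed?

For a mean, the margin of error is E = z·σ/√n, so n = (zσ/E)².
At 80% confidence, z = 1.282.
n = (1.282 × 70.6 / 5.55)² = 265.95
Round up: n = 266.

266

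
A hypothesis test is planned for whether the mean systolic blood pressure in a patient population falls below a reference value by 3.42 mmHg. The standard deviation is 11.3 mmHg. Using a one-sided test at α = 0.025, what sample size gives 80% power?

n = 86

For a one-sample z-test, n = ((z_α + z_β)·σ/δ)².
z_α = 1.960 (one-sided α = 0.025); z_β = 0.842 (power 80% → β = 0.2).
n = (2.802 × 11.3 / 3.42)² = 85.71
Round up: n = 86.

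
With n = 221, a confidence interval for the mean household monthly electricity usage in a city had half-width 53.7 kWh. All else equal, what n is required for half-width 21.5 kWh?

n = 1379

Margin of error scales as 1/√n, so n₂ = n₁·(E₁/E₂)².
n₂ = 221 × (53.7/21.5)² = 221 × 6.238 = 1378.60
Round up: n₂ = 1379.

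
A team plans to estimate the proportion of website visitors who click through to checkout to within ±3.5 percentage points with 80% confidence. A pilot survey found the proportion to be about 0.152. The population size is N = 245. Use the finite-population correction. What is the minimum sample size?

For a proportion with margin E = 0.035 at 80% confidence, z = 1.282.
n = p̂(1−p̂)(z/E)² = 0.152 × 0.848 × (1.282/0.035)² = 172.93 — call this n₀.
Finite-population correction with N = 245: n = n₀ / (1 + (n₀−1)/N) = 172.93 / 1.702 = 101.60
Round up: n = 102.

102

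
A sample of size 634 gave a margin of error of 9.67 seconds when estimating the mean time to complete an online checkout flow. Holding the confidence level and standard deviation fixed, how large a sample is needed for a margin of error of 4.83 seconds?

n = 2542

Margin of error scales as 1/√n, so n₂ = n₁·(E₁/E₂)².
n₂ = 634 × (9.67/4.83)² = 634 × 4.008 = 2541.07
Round up: n₂ = 2542.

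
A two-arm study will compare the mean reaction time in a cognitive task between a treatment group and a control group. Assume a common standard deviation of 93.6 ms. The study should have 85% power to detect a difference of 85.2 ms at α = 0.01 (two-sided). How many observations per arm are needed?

32 per group

For two equal groups, n per group = 2·((z_{α/2} + z_β)·σ/δ)².
z_{α/2} = 2.576; z_β = 1.036 (power 85%).
n = 2 × (3.612 × 93.6 / 85.2)² = 2 × 15.75 = 31.50
Round up: n = 32 per group.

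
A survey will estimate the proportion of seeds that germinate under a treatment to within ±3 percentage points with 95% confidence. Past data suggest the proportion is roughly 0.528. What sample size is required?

1064

For a proportion with margin E = 0.03 at 95% confidence, z = 1.960.
n = p̂(1−p̂)(z/E)² = 0.528 × 0.472 × (1.960/0.03)² = 1063.76
Round up: n = 1064.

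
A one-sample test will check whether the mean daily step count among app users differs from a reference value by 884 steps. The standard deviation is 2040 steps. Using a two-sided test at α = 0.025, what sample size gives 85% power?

For a one-sample z-test, n = ((z_{α/2} + z_β)·σ/δ)².
z_{α/2} = 2.241 (two-sided α = 0.025); z_β = 1.036 (power 85% → β = 0.15).
n = (3.277 × 2040 / 884)² = 57.19
Round up: n = 58.

n = 58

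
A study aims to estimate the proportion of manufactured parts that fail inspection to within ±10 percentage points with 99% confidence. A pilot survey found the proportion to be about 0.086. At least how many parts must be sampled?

53

For a proportion with margin E = 0.1 at 99% confidence, z = 2.576.
n = p̂(1−p̂)(z/E)² = 0.086 × 0.914 × (2.576/0.1)² = 52.16
Round up: n = 53.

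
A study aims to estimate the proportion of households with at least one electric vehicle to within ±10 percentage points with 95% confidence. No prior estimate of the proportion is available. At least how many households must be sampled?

For a proportion with margin E = 0.1 at 95% confidence, z = 1.960.
With no prior estimate, use p = 0.5, which maximizes p(1−p) at 0.25.
n = 0.25 × (z/E)² = 0.25 × (1.960/0.1)² = 96.04
Round up: n = 97.

n = 97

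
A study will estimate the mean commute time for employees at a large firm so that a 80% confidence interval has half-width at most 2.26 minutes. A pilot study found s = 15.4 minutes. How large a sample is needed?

77

For a mean, the margin of error is E = z·σ/√n, so n = (zσ/E)².
At 80% confidence, z = 1.282.
n = (1.282 × 15.4 / 2.26)² = 76.31
Round up: n = 77.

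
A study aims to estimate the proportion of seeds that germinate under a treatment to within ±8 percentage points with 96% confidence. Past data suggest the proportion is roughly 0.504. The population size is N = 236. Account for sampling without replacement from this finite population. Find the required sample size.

98

For a proportion with margin E = 0.08 at 96% confidence, z = 2.054.
n = p̂(1−p̂)(z/E)² = 0.504 × 0.496 × (2.054/0.08)² = 164.79 — call this n₀.
Finite-population correction with N = 236: n = n₀ / (1 + (n₀−1)/N) = 164.79 / 1.694 = 97.28
Round up: n = 98.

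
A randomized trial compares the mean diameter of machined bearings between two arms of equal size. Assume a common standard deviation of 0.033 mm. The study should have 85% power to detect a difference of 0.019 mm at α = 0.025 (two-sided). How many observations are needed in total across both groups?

For two equal groups, n per group = 2·((z_{α/2} + z_β)·σ/δ)².
z_{α/2} = 2.241; z_β = 1.036 (power 85%).
n = 2 × (3.277 × 0.033 / 0.019)² = 2 × 32.39 = 64.78
Round up: n = 65 per group.
Total across both groups: 2 × 65 = 130.

130 total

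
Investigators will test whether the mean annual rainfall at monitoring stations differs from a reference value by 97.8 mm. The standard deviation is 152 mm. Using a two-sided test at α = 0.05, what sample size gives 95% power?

32

For a one-sample z-test, n = ((z_{α/2} + z_β)·σ/δ)².
z_{α/2} = 1.960 (two-sided α = 0.05); z_β = 1.645 (power 95% → β = 0.05).
n = (3.605 × 152 / 97.8)² = 31.39
Round up: n = 32.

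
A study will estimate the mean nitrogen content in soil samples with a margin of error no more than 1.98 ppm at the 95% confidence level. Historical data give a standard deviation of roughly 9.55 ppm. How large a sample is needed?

For a mean, the margin of error is E = z·σ/√n, so n = (zσ/E)².
At 95% confidence, z = 1.960.
n = (1.960 × 9.55 / 1.98)² = 89.37
Round up: n = 90.

n = 90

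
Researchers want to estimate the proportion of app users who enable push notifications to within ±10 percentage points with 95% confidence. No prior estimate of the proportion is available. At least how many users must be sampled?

For a proportion with margin E = 0.1 at 95% confidence, z = 1.960.
With no prior estimate, use p = 0.5, which maximizes p(1−p) at 0.25.
n = 0.25 × (z/E)² = 0.25 × (1.960/0.1)² = 96.04
Round up: n = 97.

n = 97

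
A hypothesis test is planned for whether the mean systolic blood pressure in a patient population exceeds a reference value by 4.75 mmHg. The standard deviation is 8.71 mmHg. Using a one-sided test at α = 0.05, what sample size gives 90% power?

n = 29

For a one-sample z-test, n = ((z_α + z_β)·σ/δ)².
z_α = 1.645 (one-sided α = 0.05); z_β = 1.282 (power 90% → β = 0.1).
n = (2.927 × 8.71 / 4.75)² = 28.81
Round up: n = 29.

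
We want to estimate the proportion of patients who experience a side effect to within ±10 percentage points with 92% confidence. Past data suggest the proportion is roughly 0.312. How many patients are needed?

66

For a proportion with margin E = 0.1 at 92% confidence, z = 1.751.
n = p̂(1−p̂)(z/E)² = 0.312 × 0.688 × (1.751/0.1)² = 65.81
Round up: n = 66.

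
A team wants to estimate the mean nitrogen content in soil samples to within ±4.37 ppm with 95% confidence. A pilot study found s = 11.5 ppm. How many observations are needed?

27

For a mean, the margin of error is E = z·σ/√n, so n = (zσ/E)².
At 95% confidence, z = 1.960.
n = (1.960 × 11.5 / 4.37)² = 26.60
Round up: n = 27.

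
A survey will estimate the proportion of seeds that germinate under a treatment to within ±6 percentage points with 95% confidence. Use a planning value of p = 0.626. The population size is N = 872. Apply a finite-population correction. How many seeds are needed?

195

For a proportion with margin E = 0.06 at 95% confidence, z = 1.960.
n = p̂(1−p̂)(z/E)² = 0.626 × 0.374 × (1.960/0.06)² = 249.84 — call this n₀.
Finite-population correction with N = 872: n = n₀ / (1 + (n₀−1)/N) = 249.84 / 1.285 = 194.43
Round up: n = 195.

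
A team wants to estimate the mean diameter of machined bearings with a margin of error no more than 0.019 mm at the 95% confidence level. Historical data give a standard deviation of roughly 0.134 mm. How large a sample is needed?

For a mean, the margin of error is E = z·σ/√n, so n = (zσ/E)².
At 95% confidence, z = 1.960.
n = (1.960 × 0.134 / 0.019)² = 191.08
Round up: n = 192.

n = 192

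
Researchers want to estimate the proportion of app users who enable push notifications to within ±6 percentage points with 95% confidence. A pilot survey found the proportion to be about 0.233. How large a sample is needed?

For a proportion with margin E = 0.06 at 95% confidence, z = 1.960.
n = p̂(1−p̂)(z/E)² = 0.233 × 0.767 × (1.960/0.06)² = 190.70
Round up: n = 191.

191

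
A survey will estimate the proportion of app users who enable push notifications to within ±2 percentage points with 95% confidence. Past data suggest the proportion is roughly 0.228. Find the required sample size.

For a proportion with margin E = 0.02 at 95% confidence, z = 1.960.
n = p̂(1−p̂)(z/E)² = 0.228 × 0.772 × (1.960/0.02)² = 1690.46
Round up: n = 1691.

n = 1691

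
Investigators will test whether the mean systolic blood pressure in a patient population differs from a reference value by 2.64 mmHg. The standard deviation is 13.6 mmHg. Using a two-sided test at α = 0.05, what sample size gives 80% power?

For a one-sample z-test, n = ((z_{α/2} + z_β)·σ/δ)².
z_{α/2} = 1.960 (two-sided α = 0.05); z_β = 0.842 (power 80% → β = 0.2).
n = (2.802 × 13.6 / 2.64)² = 208.36
Round up: n = 209.

209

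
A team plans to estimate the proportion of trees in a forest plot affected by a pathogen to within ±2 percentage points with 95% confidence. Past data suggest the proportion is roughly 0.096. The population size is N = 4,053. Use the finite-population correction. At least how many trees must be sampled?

692

For a proportion with margin E = 0.02 at 95% confidence, z = 1.960.
n = p̂(1−p̂)(z/E)² = 0.096 × 0.904 × (1.960/0.02)² = 833.47 — call this n₀.
Finite-population correction with N = 4,053: n = n₀ / (1 + (n₀−1)/N) = 833.47 / 1.205 = 691.68
Round up: n = 692.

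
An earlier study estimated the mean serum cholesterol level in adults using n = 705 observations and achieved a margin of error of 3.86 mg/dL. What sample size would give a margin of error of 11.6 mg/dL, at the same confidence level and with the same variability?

79

Margin of error scales as 1/√n, so n₂ = n₁·(E₁/E₂)².
n₂ = 705 × (3.86/11.6)² = 705 × 0.1107 = 78.04
Round up: n₂ = 79.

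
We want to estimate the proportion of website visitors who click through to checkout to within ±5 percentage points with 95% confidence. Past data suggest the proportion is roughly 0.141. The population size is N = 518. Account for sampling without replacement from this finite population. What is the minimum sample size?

For a proportion with margin E = 0.05 at 95% confidence, z = 1.960.
n = p̂(1−p̂)(z/E)² = 0.141 × 0.859 × (1.960/0.05)² = 186.12 — call this n₀.
Finite-population correction with N = 518: n = n₀ / (1 + (n₀−1)/N) = 186.12 / 1.357 = 137.16
Round up: n = 138.

n = 138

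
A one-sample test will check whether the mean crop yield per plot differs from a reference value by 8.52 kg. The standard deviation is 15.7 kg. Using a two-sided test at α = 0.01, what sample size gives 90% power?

For a one-sample z-test, n = ((z_{α/2} + z_β)·σ/δ)².
z_{α/2} = 2.576 (two-sided α = 0.01); z_β = 1.282 (power 90% → β = 0.1).
n = (3.858 × 15.7 / 8.52)² = 50.54
Round up: n = 51.

n = 51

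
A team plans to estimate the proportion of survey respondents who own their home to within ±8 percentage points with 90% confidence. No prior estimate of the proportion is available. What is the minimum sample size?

106

For a proportion with margin E = 0.08 at 90% confidence, z = 1.645.
With no prior estimate, use p = 0.5, which maximizes p(1−p) at 0.25.
n = 0.25 × (z/E)² = 0.25 × (1.645/0.08)² = 105.70
Round up: n = 106.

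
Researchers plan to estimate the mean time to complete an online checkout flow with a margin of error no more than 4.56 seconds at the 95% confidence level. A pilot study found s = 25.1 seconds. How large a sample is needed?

117

For a mean, the margin of error is E = z·σ/√n, so n = (zσ/E)².
At 95% confidence, z = 1.960.
n = (1.960 × 25.1 / 4.56)² = 116.39
Round up: n = 117.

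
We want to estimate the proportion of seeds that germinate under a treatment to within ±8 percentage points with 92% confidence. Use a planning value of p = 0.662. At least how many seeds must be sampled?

For a proportion with margin E = 0.08 at 92% confidence, z = 1.751.
n = p̂(1−p̂)(z/E)² = 0.662 × 0.338 × (1.751/0.08)² = 107.19
Round up: n = 108.

108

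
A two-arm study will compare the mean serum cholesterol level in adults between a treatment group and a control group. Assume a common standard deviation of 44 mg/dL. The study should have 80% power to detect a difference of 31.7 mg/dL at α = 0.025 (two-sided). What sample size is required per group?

37 per group

For two equal groups, n per group = 2·((z_{α/2} + z_β)·σ/δ)².
z_{α/2} = 2.241; z_β = 0.842 (power 80%).
n = 2 × (3.083 × 44 / 31.7)² = 2 × 18.31 = 36.62
Round up: n = 37 per group.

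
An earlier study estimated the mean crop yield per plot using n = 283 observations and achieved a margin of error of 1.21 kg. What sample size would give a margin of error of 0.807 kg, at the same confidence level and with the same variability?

Margin of error scales as 1/√n, so n₂ = n₁·(E₁/E₂)².
n₂ = 283 × (1.21/0.807)² = 283 × 2.248 = 636.18
Round up: n₂ = 637.

637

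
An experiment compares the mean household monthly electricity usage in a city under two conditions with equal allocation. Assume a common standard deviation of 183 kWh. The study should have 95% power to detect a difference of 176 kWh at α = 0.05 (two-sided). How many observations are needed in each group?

For two equal groups, n per group = 2·((z_{α/2} + z_β)·σ/δ)².
z_{α/2} = 1.960; z_β = 1.645 (power 95%).
n = 2 × (3.605 × 183 / 176)² = 2 × 14.05 = 28.10
Round up: n = 29 per group.

29 per group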